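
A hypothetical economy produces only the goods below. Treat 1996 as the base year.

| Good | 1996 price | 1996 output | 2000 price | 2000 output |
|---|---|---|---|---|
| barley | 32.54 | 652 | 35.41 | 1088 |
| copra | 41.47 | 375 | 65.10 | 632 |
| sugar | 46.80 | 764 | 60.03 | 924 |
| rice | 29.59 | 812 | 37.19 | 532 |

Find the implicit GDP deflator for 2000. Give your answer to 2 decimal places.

128.46

Nominal GDP 2000 = 35.41·1088 + 65.10·632 + 60.03·924 + 37.19·532 = 154922.08.
Real GDP 2000 (at 1996 prices) = 32.54·1088 + 41.47·632 + 46.80·924 + 29.59·532 = 120597.64.
Deflator = Nominal/Real × 100 = 154922.08/120597.64 × 100 = 128.462.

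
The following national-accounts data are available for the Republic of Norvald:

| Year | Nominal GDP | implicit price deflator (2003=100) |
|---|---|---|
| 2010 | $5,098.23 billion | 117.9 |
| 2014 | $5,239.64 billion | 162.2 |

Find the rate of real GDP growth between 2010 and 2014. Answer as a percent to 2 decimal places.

Real GDP 2010 = 5098.23 / 1.179 = 4324.20.
Real GDP 2014 = 5239.64 / 1.622 = 3230.36.
Real growth = 3230.36 / 4324.20 − 1 = -0.2530.

-25.30%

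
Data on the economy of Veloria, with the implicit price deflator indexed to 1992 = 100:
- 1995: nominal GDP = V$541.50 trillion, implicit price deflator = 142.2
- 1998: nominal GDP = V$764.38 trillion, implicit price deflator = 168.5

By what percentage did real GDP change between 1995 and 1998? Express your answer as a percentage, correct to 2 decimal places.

19.13%

Deflate each year: 1995 → 541.50/1.422 = 380.80; 1998 → 764.38/1.685 = 453.64.
So real GDP changed by 453.64/380.80 − 1 = 0.1913, i.e. 19.13%.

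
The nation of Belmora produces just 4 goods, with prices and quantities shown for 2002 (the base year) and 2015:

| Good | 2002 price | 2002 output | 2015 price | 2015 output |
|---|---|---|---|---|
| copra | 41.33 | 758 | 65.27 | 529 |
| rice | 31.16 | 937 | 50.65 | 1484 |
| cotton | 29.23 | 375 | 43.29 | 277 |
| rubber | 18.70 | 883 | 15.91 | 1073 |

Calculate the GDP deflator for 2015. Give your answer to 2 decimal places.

Nominal GDP 2015 = 65.27·529 + 50.65·1484 + 43.29·277 + 15.91·1073 = 138755.19.
Real GDP 2015 (at 2002 prices) = 41.33·529 + 31.16·1484 + 29.23·277 + 18.70·1073 = 96266.82.
Deflator = Nominal/Real × 100 = 138755.19/96266.82 × 100 = 144.136.

144.14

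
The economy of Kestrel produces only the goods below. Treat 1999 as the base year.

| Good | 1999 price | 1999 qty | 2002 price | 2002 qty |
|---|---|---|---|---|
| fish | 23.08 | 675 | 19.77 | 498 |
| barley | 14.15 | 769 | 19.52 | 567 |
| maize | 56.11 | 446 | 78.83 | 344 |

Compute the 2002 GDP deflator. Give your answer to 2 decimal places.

Nominal GDP 2002 = 19.77·498 + 19.52·567 + 78.83·344 = 48030.82.
Real GDP 2002 (at 1999 prices) = 23.08·498 + 14.15·567 + 56.11·344 = 38818.73.
Deflator = Nominal/Real × 100 = 48030.82/38818.73 × 100 = 123.731.

123.73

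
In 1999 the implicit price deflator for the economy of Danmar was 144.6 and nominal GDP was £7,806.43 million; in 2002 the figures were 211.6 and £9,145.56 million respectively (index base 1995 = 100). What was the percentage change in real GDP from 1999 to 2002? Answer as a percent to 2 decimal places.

Deflate each year: 1999 → 7806.43/1.446 = 5398.64; 2002 → 9145.56/2.116 = 4322.10.
So real GDP changed by 4322.10/5398.64 − 1 = -0.1994, i.e. -19.94%.

-19.94%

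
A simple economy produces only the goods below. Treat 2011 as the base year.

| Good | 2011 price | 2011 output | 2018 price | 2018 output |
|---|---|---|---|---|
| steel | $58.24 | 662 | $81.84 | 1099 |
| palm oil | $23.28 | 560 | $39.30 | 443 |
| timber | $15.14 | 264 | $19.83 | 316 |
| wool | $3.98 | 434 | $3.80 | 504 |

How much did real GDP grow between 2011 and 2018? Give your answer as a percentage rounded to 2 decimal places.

41.51%

Real GDP 2011 = Nominal GDP 2011 = 58.24·662 + 23.28·560 + 15.14·264 + 3.98·434 = 57315.96.
Real GDP 2018 (at 2011 prices) = 58.24·1099 + 23.28·443 + 15.14·316 + 3.98·504 = 81108.96.
Real growth = 81108.96/57315.96 − 1 = 0.4151.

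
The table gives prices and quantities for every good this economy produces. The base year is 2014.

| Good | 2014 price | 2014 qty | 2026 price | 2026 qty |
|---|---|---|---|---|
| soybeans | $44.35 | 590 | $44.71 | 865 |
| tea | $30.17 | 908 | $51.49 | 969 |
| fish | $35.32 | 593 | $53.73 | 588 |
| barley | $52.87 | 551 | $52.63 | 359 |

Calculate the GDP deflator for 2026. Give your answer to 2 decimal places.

129.54

Nominal GDP 2026 = 44.71·865 + 51.49·969 + 53.73·588 + 52.63·359 = 139055.37.
Real GDP 2026 (at 2014 prices) = 44.35·865 + 30.17·969 + 35.32·588 + 52.87·359 = 107345.97.
Deflator = Nominal/Real × 100 = 139055.37/107345.97 × 100 = 129.539.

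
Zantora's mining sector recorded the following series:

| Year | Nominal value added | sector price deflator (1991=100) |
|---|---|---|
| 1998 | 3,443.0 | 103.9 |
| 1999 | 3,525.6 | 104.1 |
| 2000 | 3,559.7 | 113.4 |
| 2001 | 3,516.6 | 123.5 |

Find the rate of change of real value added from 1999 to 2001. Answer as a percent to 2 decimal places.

Real value added 1999 = 3525.6/1.041 = 3386.74.
Real value added 2001 = 3516.6/1.235 = 2847.45.
Change = 2847.45/3386.74 − 1 = -0.1592.

-15.92%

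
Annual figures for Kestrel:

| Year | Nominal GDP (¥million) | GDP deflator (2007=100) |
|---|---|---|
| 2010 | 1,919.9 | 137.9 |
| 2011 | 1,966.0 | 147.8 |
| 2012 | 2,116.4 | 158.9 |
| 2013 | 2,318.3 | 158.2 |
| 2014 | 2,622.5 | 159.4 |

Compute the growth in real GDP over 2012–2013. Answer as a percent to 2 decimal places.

Real GDP 2012 = 2116.4/1.589 = 1331.91.
Real GDP 2013 = 2318.3/1.582 = 1465.42.
Change = 1465.42/1331.91 − 1 = 0.1002.

10.02%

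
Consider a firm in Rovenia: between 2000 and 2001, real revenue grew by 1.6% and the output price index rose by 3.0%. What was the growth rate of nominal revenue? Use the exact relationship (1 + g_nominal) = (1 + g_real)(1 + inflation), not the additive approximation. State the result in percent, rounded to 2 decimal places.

(1 + g_nom) = (1 + g_real)(1 + π) = 1.0160 × 1.0300 = 1.04648.

4.65%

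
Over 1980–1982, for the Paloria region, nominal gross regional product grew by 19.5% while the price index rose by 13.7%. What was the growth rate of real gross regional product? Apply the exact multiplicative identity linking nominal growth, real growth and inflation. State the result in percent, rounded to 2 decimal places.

5.10%

(1 + g_nom) = (1 + g_real)(1 + π), so g_real = 1.1950 / 1.1370 − 1 = 0.05101.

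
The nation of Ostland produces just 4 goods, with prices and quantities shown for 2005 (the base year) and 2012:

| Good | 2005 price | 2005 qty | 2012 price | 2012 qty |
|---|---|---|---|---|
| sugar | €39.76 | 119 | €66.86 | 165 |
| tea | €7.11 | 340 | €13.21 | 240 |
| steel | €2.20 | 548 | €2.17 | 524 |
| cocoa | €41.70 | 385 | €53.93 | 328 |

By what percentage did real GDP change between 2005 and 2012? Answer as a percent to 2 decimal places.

Real GDP 2005 = Nominal GDP 2005 = 39.76·119 + 7.11·340 + 2.20·548 + 41.70·385 = 24408.94.
Real GDP 2012 (at 2005 prices) = 39.76·165 + 7.11·240 + 2.20·524 + 41.70·328 = 23097.20.
Real growth = 23097.20/24408.94 − 1 = -0.0537.

-5.37%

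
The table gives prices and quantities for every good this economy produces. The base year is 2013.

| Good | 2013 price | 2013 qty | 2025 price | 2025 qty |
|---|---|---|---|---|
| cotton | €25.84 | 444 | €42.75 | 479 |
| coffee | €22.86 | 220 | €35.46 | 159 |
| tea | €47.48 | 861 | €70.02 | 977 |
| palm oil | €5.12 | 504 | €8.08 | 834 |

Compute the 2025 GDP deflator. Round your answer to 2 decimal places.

Nominal GDP 2025 = 42.75·479 + 35.46·159 + 70.02·977 + 8.08·834 = 101263.65.
Real GDP 2025 (at 2013 prices) = 25.84·479 + 22.86·159 + 47.48·977 + 5.12·834 = 66670.14.
Deflator = Nominal/Real × 100 = 101263.65/66670.14 × 100 = 151.888.

151.89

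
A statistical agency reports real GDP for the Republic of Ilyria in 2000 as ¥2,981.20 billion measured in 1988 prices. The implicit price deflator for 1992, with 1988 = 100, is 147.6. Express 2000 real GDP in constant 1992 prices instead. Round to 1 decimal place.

¥4,400.3 billion

Real GDP in 1992 prices = Real GDP in 1988 prices × (P_1992/P_1988) = 2981.20 × 1.476 = 4400.25.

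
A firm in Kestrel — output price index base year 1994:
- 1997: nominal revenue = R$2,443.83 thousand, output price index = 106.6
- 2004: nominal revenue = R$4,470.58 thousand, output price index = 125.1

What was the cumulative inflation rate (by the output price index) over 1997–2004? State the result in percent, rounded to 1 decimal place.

Price-level change = 125.1 / 106.6 − 1 = 0.1735.

17.4%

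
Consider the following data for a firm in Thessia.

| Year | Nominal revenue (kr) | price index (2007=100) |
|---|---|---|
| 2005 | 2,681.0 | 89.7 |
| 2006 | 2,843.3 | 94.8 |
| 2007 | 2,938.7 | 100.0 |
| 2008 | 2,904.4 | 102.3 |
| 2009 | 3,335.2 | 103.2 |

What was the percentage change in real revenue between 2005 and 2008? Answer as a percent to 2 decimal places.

-5.01%

Real revenue 2005 = 2681.0/0.897 = 2988.85.
Real revenue 2008 = 2904.4/1.023 = 2839.10.
Change = 2839.10/2988.85 − 1 = -0.0501.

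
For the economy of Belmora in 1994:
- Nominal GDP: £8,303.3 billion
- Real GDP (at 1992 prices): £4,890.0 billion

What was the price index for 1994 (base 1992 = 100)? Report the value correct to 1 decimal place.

169.8

price index = (Nominal / Real) × 100 = 8303.3 / 4890.0 × 100 = 169.80.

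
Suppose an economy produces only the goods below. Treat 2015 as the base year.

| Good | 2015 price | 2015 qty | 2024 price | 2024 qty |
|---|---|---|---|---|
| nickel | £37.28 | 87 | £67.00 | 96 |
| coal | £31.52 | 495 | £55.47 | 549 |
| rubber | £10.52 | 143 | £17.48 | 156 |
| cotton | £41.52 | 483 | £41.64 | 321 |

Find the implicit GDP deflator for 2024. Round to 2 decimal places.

Nominal GDP 2024 = 67.00·96 + 55.47·549 + 17.48·156 + 41.64·321 = 52978.35.
Real GDP 2024 (at 2015 prices) = 37.28·96 + 31.52·549 + 10.52·156 + 41.52·321 = 35852.40.
Deflator = Nominal/Real × 100 = 52978.35/35852.40 × 100 = 147.768.

147.77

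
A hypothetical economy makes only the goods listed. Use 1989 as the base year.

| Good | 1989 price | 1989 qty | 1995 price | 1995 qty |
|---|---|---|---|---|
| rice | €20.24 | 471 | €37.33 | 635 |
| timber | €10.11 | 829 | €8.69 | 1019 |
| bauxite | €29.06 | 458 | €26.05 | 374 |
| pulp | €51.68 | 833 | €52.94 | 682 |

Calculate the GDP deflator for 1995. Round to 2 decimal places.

113.19

Nominal GDP 1995 = 37.33·635 + 8.69·1019 + 26.05·374 + 52.94·682 = 78407.44.
Real GDP 1995 (at 1989 prices) = 20.24·635 + 10.11·1019 + 29.06·374 + 51.68·682 = 69268.69.
Deflator = Nominal/Real × 100 = 78407.44/69268.69 × 100 = 113.193.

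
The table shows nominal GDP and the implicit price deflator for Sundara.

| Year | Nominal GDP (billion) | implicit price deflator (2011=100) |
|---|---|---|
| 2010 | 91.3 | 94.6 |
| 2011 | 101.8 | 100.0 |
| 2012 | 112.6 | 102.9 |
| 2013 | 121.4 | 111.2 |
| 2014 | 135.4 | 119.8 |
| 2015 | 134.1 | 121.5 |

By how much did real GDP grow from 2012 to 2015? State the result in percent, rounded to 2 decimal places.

0.86%

Real GDP 2012 = 112.6/1.029 = 109.43.
Real GDP 2015 = 134.1/1.215 = 110.37.
Change = 110.37/109.43 − 1 = 0.0086.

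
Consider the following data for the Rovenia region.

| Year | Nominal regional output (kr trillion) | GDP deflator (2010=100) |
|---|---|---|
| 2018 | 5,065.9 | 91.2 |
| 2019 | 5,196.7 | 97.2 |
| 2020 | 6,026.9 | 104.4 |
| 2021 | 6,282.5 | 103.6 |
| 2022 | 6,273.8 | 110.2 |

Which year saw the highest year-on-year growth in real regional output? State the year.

2020

2019: real = 5196.7/0.972 = 5346.40; growth vs 2018 (5554.71) = -3.75%.
2020: real = 6026.9/1.044 = 5772.89; growth vs 2019 (5346.40) = 7.98%.
2021: real = 6282.5/1.036 = 6064.19; growth vs 2020 (5772.89) = 5.05%.
2022: real = 6273.8/1.102 = 5693.10; growth vs 2021 (6064.19) = -6.12%.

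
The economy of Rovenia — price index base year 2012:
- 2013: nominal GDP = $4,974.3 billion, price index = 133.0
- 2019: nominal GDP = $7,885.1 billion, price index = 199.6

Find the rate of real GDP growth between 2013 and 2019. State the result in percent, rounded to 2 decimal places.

Deflate each year: 2013 → 4974.3/1.330 = 3740.08; 2019 → 7885.1/1.996 = 3950.45.
So real GDP changed by 3950.45/3740.08 − 1 = 0.0562, i.e. 5.62%.

5.62%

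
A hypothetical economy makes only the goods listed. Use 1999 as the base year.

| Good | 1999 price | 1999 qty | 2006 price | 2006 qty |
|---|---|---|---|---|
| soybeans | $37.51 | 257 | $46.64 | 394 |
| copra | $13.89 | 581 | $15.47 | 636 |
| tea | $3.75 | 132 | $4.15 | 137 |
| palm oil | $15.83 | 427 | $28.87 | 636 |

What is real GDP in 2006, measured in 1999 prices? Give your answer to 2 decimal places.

$34194.61

Real GDP 2006 = Σ (p_1999 × q_2006) = 37.51·394 + 13.89·636 + 3.75·137 + 15.83·636 = 34194.61.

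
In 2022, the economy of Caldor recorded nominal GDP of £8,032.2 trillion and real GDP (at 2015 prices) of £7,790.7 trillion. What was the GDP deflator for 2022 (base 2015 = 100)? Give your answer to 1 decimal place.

GDP deflator = (Nominal / Real) × 100 = 8032.2 / 7790.7 × 100 = 103.10.

103.1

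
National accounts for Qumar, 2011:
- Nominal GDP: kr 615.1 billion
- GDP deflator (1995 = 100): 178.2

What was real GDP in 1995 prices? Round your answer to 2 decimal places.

Real GDP = Nominal / (GDP deflator/100) = 615.1 / 1.782 = 345.17.

kr 345.17 billion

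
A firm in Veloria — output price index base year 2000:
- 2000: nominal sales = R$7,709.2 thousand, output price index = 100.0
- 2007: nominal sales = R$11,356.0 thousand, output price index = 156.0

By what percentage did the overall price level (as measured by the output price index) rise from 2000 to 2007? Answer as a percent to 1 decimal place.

Price-level change = 156.0 / 100.0 − 1 = 0.5600.

56.0%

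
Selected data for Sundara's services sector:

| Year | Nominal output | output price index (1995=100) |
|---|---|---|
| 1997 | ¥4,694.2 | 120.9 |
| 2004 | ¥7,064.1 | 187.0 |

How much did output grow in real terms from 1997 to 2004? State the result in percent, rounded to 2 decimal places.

Real output 1997 = 4694.2 / 1.209 = 3882.71.
Real output 2004 = 7064.1 / 1.870 = 3777.59.
Real growth = 3777.59 / 3882.71 − 1 = -0.0271.

-2.71%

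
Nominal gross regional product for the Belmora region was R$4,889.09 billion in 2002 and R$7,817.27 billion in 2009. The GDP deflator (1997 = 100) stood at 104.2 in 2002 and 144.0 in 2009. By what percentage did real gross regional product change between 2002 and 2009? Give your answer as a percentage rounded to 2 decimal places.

15.70%

Real gross regional product 2002 = 4889.09 / 1.042 = 4692.02.
Real gross regional product 2009 = 7817.27 / 1.440 = 5428.66.
Real growth = 5428.66 / 4692.02 − 1 = 0.1570.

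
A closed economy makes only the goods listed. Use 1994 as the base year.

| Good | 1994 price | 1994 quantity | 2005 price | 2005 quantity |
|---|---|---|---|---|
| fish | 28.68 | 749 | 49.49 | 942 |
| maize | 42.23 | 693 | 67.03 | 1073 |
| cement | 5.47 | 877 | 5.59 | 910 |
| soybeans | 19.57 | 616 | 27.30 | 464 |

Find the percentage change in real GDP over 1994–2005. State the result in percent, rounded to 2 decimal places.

27.79%

Real GDP 1994 = Nominal GDP 1994 = 28.68·749 + 42.23·693 + 5.47·877 + 19.57·616 = 67599.02.
Real GDP 2005 (at 1994 prices) = 28.68·942 + 42.23·1073 + 5.47·910 + 19.57·464 = 86387.53.
Real growth = 86387.53/67599.02 − 1 = 0.2779.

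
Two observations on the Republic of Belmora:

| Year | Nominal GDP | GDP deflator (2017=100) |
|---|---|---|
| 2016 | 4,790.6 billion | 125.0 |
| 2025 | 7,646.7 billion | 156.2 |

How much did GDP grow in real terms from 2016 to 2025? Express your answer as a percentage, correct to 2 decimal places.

27.74%

Real GDP 2016 = 4790.6 / 1.250 = 3832.48.
Real GDP 2025 = 7646.7 / 1.562 = 4895.45.
Real growth = 4895.45 / 3832.48 − 1 = 0.2774.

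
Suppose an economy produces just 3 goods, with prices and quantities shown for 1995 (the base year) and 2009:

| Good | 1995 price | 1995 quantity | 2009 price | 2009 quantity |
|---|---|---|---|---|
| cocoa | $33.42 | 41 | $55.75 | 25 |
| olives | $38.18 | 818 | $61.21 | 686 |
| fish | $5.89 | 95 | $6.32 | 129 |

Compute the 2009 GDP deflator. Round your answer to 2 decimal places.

159.07

Nominal GDP 2009 = 55.75·25 + 61.21·686 + 6.32·129 = 44199.09.
Real GDP 2009 (at 1995 prices) = 33.42·25 + 38.18·686 + 5.89·129 = 27786.79.
Deflator = Nominal/Real × 100 = 44199.09/27786.79 × 100 = 159.065.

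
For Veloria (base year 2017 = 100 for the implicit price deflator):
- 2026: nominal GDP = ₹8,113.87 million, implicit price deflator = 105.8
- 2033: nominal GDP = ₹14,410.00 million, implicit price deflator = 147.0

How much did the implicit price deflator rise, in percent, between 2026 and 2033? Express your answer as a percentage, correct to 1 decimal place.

38.9%

Price-level change = 147.0 / 105.8 − 1 = 0.3894.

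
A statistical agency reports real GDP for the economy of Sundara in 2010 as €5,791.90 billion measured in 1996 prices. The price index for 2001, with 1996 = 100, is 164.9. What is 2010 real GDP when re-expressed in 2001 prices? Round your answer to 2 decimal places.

€9,550.84 billion

Real GDP in 2001 prices = Real GDP in 1996 prices × (P_2001/P_1996) = 5791.90 × 1.649 = 9550.84.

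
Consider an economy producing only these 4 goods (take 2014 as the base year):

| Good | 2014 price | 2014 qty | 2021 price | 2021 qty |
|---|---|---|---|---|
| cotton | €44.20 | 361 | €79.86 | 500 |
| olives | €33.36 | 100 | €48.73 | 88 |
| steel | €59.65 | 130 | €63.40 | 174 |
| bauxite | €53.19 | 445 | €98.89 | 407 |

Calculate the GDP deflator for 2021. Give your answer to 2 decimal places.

Nominal GDP 2021 = 79.86·500 + 48.73·88 + 63.40·174 + 98.89·407 = 95498.07.
Real GDP 2021 (at 2014 prices) = 44.20·500 + 33.36·88 + 59.65·174 + 53.19·407 = 57063.11.
Deflator = Nominal/Real × 100 = 95498.07/57063.11 × 100 = 167.355.

167.36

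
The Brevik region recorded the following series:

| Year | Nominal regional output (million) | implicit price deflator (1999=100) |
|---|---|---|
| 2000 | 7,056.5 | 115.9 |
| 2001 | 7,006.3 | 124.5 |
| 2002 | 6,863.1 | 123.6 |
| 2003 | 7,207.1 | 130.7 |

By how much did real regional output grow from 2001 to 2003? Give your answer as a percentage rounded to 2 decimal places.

Real regional output 2001 = 7006.3/1.245 = 5627.55.
Real regional output 2003 = 7207.1/1.307 = 5514.23.
Change = 5514.23/5627.55 − 1 = -0.0201.

-2.01%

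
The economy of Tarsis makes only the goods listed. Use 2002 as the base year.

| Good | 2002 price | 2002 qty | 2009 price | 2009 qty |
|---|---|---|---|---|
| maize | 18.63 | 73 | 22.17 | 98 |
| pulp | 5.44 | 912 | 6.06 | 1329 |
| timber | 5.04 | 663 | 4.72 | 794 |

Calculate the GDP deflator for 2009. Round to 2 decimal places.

Nominal GDP 2009 = 22.17·98 + 6.06·1329 + 4.72·794 = 13974.08.
Real GDP 2009 (at 2002 prices) = 18.63·98 + 5.44·1329 + 5.04·794 = 13057.26.
Deflator = Nominal/Real × 100 = 13974.08/13057.26 × 100 = 107.022.

107.02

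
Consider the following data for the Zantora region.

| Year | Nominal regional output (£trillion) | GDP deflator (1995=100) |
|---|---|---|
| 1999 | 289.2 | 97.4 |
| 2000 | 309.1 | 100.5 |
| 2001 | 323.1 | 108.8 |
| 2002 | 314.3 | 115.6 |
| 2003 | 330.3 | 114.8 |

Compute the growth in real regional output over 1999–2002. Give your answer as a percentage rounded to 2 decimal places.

Real regional output 1999 = 289.2/0.974 = 296.92.
Real regional output 2002 = 314.3/1.156 = 271.89.
Change = 271.89/296.92 − 1 = -0.0843.

-8.43%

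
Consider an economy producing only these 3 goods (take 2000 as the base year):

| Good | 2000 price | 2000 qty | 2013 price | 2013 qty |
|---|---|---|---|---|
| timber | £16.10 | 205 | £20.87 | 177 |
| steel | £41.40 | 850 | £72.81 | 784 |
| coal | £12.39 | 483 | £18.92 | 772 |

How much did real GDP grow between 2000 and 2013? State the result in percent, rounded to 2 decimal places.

0.89%

Real GDP 2000 = Nominal GDP 2000 = 16.10·205 + 41.40·850 + 12.39·483 = 44474.87.
Real GDP 2013 (at 2000 prices) = 16.10·177 + 41.40·784 + 12.39·772 = 44872.38.
Real growth = 44872.38/44474.87 − 1 = 0.0089.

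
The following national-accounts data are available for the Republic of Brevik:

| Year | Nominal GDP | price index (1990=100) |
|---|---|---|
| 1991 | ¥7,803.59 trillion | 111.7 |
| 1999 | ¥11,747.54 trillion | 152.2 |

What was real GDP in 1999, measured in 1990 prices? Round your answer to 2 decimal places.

Real GDP = Nominal / (price index/100) = 11747.54 / 1.522 = 7718.49.

¥7,718.49 trillion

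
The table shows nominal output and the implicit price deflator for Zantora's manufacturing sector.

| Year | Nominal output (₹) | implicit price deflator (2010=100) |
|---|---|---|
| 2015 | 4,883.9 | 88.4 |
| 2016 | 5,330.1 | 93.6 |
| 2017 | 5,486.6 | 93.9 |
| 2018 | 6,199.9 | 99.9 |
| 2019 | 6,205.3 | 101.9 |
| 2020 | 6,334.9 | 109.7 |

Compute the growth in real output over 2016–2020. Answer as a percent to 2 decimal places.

1.41%

Real output 2016 = 5330.1/0.936 = 5694.55.
Real output 2020 = 6334.9/1.097 = 5774.75.
Change = 5774.75/5694.55 − 1 = 0.0141.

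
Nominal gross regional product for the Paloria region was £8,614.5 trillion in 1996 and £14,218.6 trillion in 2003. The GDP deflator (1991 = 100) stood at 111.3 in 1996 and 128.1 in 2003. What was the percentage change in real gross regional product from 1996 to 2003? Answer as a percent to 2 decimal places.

Real gross regional product 1996 = 8614.5 / 1.113 = 7739.89.
Real gross regional product 2003 = 14218.6 / 1.281 = 11099.61.
Real growth = 11099.61 / 7739.89 − 1 = 0.4341.

43.41%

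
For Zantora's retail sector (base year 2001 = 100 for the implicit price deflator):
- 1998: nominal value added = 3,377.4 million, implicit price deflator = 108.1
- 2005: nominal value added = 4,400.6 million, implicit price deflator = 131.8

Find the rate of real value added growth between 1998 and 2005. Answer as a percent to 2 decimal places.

Real value added 1998 = 3377.4 / 1.081 = 3124.33.
Real value added 2005 = 4400.6 / 1.318 = 3338.85.
Real growth = 3338.85 / 3124.33 − 1 = 0.0687.

6.87%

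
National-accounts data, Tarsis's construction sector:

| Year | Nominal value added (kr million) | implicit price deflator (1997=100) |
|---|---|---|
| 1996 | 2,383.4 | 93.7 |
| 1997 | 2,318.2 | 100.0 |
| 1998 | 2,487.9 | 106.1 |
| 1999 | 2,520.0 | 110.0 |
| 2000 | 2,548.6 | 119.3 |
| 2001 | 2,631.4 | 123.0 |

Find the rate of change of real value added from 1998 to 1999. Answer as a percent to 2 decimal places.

-2.30%

Real value added 1998 = 2487.9/1.061 = 2344.86.
Real value added 1999 = 2520.0/1.100 = 2290.91.
Change = 2290.91/2344.86 − 1 = -0.0230.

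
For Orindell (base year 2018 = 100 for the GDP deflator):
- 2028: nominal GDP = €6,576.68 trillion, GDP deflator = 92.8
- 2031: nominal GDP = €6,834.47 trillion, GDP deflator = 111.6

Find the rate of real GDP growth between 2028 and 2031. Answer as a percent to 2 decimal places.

Deflate each year: 2028 → 6576.68/0.928 = 7086.94; 2031 → 6834.47/1.116 = 6124.08.
So real GDP changed by 6124.08/7086.94 − 1 = -0.1359, i.e. -13.59%.

-13.59%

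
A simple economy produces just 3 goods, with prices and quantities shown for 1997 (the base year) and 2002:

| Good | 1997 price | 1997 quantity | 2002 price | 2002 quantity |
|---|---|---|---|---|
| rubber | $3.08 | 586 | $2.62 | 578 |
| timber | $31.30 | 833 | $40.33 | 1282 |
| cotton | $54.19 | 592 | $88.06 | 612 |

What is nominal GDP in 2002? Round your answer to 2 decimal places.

Nominal GDP 2002 = Σ (p_2002 × q_2002) = 2.62·578 + 40.33·1282 + 88.06·612 = 107110.14.

$107110.14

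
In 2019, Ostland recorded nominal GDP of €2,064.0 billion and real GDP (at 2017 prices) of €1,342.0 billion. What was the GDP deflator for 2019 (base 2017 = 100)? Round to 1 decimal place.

153.8

GDP deflator = (Nominal / Real) × 100 = 2064.0 / 1342.0 × 100 = 153.80.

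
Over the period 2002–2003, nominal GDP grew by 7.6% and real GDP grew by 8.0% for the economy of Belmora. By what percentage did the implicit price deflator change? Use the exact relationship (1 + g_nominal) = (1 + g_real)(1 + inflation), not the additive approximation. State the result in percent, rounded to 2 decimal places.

-0.37%

(1 + g_nom) = (1 + g_real)(1 + π), so π = 1.0760 / 1.0800 − 1 = -0.00370.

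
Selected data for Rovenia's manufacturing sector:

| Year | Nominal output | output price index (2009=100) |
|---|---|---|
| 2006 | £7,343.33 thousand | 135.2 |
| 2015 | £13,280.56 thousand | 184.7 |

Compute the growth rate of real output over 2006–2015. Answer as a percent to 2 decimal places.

32.38%

Real output 2006 = 7343.33 / 1.352 = 5431.46.
Real output 2015 = 13280.56 / 1.847 = 7190.34.
Real growth = 7190.34 / 5431.46 − 1 = 0.3238.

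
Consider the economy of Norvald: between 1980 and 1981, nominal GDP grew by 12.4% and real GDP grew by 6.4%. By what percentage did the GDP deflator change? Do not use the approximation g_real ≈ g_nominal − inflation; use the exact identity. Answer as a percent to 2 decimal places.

(1 + g_nom) = (1 + g_real)(1 + π), so π = 1.1240 / 1.0640 − 1 = 0.05639.

5.64%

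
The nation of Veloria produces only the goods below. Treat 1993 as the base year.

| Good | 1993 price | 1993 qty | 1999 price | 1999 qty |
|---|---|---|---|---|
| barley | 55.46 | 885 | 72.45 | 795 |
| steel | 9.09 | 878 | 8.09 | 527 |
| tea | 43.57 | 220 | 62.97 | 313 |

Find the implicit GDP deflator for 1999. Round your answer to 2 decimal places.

130.47

Nominal GDP 1999 = 72.45·795 + 8.09·527 + 62.97·313 = 81570.79.
Real GDP 1999 (at 1993 prices) = 55.46·795 + 9.09·527 + 43.57·313 = 62518.54.
Deflator = Nominal/Real × 100 = 81570.79/62518.54 × 100 = 130.475.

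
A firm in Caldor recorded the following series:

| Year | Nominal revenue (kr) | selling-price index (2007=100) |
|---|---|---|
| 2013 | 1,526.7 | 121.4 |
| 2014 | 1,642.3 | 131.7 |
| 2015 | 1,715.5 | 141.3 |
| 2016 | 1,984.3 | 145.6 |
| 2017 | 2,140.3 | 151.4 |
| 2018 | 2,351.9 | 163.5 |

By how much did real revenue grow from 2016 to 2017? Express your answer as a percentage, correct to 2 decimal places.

3.73%

Real revenue 2016 = 1984.3/1.456 = 1362.84.
Real revenue 2017 = 2140.3/1.514 = 1413.67.
Change = 1413.67/1362.84 − 1 = 0.0373.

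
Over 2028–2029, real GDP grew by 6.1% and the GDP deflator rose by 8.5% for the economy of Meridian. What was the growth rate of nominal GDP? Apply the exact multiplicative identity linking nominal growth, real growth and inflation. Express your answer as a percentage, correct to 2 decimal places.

(1 + g_nom) = (1 + g_real)(1 + π) = 1.0610 × 1.0850 = 1.15119.

15.12%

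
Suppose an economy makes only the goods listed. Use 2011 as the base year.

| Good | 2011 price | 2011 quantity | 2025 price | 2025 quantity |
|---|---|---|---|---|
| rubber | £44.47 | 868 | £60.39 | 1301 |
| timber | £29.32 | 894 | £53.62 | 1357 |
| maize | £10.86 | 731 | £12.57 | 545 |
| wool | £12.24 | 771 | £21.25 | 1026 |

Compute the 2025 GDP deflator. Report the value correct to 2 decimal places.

155.00

Nominal GDP 2025 = 60.39·1301 + 53.62·1357 + 12.57·545 + 21.25·1026 = 179982.88.
Real GDP 2025 (at 2011 prices) = 44.47·1301 + 29.32·1357 + 10.86·545 + 12.24·1026 = 116119.65.
Deflator = Nominal/Real × 100 = 179982.88/116119.65 × 100 = 154.998.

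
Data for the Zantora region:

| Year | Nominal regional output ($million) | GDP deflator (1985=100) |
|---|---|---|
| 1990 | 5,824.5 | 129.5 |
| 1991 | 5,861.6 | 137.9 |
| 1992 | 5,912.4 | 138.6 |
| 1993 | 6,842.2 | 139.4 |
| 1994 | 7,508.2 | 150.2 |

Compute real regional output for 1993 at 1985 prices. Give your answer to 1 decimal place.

$4,908.3 million

Real regional output 1993 = 6842.2 / 1.394 = 4908.32.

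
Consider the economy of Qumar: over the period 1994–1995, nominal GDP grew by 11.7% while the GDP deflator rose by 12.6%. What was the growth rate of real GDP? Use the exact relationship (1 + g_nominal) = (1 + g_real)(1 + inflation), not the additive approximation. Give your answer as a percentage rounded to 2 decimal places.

-0.80%

(1 + g_nom) = (1 + g_real)(1 + π), so g_real = 1.1170 / 1.1260 − 1 = -0.00799.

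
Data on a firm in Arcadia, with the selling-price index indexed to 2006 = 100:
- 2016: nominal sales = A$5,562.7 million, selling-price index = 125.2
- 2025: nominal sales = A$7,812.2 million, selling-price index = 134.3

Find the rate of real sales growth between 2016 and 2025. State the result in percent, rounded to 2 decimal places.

Deflate each year: 2016 → 5562.7/1.252 = 4443.05; 2025 → 7812.2/1.343 = 5816.98.
So real sales changed by 5816.98/4443.05 − 1 = 0.3092, i.e. 30.92%.

30.92%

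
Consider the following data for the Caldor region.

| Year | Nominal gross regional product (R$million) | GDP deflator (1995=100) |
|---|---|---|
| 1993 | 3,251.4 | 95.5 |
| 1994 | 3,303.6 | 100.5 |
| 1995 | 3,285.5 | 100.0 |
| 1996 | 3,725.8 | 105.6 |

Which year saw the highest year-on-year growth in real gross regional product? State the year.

1996

1994: real = 3303.6/1.005 = 3287.16; growth vs 1993 (3404.61) = -3.45%.
1995: real = 3285.5/1.000 = 3285.50; growth vs 1994 (3287.16) = -0.05%.
1996: real = 3725.8/1.056 = 3528.22; growth vs 1995 (3285.50) = 7.39%.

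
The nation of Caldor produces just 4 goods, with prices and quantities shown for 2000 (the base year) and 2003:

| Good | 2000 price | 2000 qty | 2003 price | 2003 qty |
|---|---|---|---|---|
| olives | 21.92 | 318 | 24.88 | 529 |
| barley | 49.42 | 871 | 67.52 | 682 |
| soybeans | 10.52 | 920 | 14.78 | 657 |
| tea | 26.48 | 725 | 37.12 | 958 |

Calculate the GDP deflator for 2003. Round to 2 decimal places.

Nominal GDP 2003 = 24.88·529 + 67.52·682 + 14.78·657 + 37.12·958 = 104481.58.
Real GDP 2003 (at 2000 prices) = 21.92·529 + 49.42·682 + 10.52·657 + 26.48·958 = 77579.60.
Deflator = Nominal/Real × 100 = 104481.58/77579.60 × 100 = 134.677.

134.68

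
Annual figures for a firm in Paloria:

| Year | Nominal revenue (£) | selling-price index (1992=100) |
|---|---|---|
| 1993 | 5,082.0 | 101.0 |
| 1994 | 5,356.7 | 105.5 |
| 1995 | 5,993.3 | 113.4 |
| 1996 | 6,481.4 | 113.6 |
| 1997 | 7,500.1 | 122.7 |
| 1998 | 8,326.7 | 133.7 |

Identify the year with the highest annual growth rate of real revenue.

1994: real = 5356.7/1.055 = 5077.44; growth vs 1993 (5031.68) = 0.91%.
1995: real = 5993.3/1.134 = 5285.10; growth vs 1994 (5077.44) = 4.09%.
1996: real = 6481.4/1.136 = 5705.46; growth vs 1995 (5285.10) = 7.95%.
1997: real = 7500.1/1.227 = 6112.55; growth vs 1996 (5705.46) = 7.14%.
1998: real = 8326.7/1.337 = 6227.90; growth vs 1997 (6112.55) = 1.89%.

1996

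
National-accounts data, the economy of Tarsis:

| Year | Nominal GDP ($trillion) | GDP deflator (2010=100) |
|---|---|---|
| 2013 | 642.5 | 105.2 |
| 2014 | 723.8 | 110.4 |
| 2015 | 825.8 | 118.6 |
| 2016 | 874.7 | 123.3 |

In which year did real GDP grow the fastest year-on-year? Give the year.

2014: real = 723.8/1.104 = 655.62; growth vs 2013 (610.74) = 7.35%.
2015: real = 825.8/1.186 = 696.29; growth vs 2014 (655.62) = 6.20%.
2016: real = 874.7/1.233 = 709.41; growth vs 2015 (696.29) = 1.88%.

2014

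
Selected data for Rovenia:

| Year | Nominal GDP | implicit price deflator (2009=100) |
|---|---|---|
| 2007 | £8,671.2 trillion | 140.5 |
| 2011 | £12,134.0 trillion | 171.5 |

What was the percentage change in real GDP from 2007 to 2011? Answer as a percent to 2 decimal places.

Deflate each year: 2007 → 8671.2/1.405 = 6171.67; 2011 → 12134.0/1.715 = 7075.22.
So real GDP changed by 7075.22/6171.67 − 1 = 0.1464, i.e. 14.64%.

14.64%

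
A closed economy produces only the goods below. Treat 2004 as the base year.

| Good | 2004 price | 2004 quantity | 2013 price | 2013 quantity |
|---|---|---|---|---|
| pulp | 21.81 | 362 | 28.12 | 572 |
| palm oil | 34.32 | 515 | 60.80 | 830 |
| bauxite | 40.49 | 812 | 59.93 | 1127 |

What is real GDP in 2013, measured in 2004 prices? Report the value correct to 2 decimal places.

86593.15

Real GDP 2013 = Σ (p_2004 × q_2013) = 21.81·572 + 34.32·830 + 40.49·1127 = 86593.15.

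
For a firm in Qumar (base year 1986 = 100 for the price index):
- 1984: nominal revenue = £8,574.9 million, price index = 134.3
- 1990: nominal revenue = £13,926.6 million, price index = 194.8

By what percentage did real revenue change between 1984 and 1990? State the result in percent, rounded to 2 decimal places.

Deflate each year: 1984 → 8574.9/1.343 = 6384.88; 1990 → 13926.6/1.948 = 7149.18.
So real revenue changed by 7149.18/6384.88 − 1 = 0.1197, i.e. 11.97%.

11.97%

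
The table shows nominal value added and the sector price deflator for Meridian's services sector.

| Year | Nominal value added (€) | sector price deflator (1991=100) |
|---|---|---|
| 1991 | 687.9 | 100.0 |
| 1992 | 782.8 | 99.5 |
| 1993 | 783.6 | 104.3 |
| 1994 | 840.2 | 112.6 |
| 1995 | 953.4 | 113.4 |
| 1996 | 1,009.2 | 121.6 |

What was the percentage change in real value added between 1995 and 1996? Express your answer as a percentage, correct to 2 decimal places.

-1.29%

Real value added 1995 = 953.4/1.134 = 840.74.
Real value added 1996 = 1009.2/1.216 = 829.93.
Change = 829.93/840.74 − 1 = -0.0129.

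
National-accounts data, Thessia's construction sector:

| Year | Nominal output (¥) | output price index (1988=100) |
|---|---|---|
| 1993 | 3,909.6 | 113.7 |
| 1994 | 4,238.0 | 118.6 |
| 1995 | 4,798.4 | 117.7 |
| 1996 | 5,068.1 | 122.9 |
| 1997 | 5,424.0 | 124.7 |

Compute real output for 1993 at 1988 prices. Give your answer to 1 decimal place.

Real output 1993 = 3909.6 / 1.137 = 3438.52.

¥3,438.5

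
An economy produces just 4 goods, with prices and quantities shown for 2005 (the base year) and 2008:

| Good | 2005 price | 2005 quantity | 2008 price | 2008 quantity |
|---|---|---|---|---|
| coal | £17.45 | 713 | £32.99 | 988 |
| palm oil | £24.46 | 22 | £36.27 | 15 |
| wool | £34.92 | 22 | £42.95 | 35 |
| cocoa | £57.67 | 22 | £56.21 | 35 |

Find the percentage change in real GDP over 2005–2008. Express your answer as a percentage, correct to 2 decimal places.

38.83%

Real GDP 2005 = Nominal GDP 2005 = 17.45·713 + 24.46·22 + 34.92·22 + 57.67·22 = 15016.95.
Real GDP 2008 (at 2005 prices) = 17.45·988 + 24.46·15 + 34.92·35 + 57.67·35 = 20848.15.
Real growth = 20848.15/15016.95 − 1 = 0.3883.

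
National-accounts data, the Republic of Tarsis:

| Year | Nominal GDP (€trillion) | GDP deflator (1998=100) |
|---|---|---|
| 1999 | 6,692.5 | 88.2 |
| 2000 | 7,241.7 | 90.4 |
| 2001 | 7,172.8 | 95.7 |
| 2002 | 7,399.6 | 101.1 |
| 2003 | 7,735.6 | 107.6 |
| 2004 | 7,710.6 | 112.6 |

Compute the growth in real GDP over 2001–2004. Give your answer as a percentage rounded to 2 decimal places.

-8.64%

Real GDP 2001 = 7172.8/0.957 = 7495.09.
Real GDP 2004 = 7710.6/1.126 = 6847.78.
Change = 6847.78/7495.09 − 1 = -0.0864.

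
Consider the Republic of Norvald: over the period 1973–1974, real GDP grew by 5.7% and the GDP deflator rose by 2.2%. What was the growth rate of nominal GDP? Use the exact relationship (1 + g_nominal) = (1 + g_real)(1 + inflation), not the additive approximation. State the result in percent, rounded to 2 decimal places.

(1 + g_nom) = (1 + g_real)(1 + π) = 1.0570 × 1.0220 = 1.08025.

8.03%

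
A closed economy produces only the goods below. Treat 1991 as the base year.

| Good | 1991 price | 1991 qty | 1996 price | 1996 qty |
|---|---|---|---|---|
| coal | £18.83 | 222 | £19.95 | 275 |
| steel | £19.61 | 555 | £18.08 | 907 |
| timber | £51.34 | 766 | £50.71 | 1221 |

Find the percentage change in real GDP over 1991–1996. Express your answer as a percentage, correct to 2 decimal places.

Real GDP 1991 = Nominal GDP 1991 = 18.83·222 + 19.61·555 + 51.34·766 = 54390.25.
Real GDP 1996 (at 1991 prices) = 18.83·275 + 19.61·907 + 51.34·1221 = 85650.66.
Real growth = 85650.66/54390.25 − 1 = 0.5747.

57.47%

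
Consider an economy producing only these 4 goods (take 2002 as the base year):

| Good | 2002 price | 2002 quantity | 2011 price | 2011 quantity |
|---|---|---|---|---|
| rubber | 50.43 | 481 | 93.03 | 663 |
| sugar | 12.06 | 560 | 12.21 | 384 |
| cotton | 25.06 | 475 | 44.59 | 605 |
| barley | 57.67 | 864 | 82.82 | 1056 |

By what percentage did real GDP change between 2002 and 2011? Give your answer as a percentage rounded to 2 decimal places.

Real GDP 2002 = Nominal GDP 2002 = 50.43·481 + 12.06·560 + 25.06·475 + 57.67·864 = 92740.81.
Real GDP 2011 (at 2002 prices) = 50.43·663 + 12.06·384 + 25.06·605 + 57.67·1056 = 114126.95.
Real growth = 114126.95/92740.81 − 1 = 0.2306.

23.06%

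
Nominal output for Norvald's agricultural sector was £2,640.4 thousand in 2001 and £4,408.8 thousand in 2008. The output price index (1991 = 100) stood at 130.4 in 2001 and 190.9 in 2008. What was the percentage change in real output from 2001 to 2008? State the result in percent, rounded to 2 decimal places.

14.06%

Deflate each year: 2001 → 2640.4/1.304 = 2024.85; 2008 → 4408.8/1.909 = 2309.48.
So real output changed by 2309.48/2024.85 − 1 = 0.1406, i.e. 14.06%.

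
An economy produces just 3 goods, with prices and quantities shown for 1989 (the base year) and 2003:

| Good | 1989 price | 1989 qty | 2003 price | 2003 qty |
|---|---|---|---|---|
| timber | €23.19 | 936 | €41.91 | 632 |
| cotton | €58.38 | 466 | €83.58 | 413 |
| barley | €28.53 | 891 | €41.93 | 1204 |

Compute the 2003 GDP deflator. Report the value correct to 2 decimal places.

Nominal GDP 2003 = 41.91·632 + 83.58·413 + 41.93·1204 = 111489.38.
Real GDP 2003 (at 1989 prices) = 23.19·632 + 58.38·413 + 28.53·1204 = 73117.14.
Deflator = Nominal/Real × 100 = 111489.38/73117.14 × 100 = 152.480.

152.48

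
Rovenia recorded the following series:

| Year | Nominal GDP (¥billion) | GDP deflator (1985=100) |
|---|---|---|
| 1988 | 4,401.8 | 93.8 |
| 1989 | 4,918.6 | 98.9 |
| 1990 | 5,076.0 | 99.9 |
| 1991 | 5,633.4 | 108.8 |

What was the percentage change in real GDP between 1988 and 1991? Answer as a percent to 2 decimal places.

10.34%

Real GDP 1988 = 4401.8/0.938 = 4692.75.
Real GDP 1991 = 5633.4/1.088 = 5177.76.
Change = 5177.76/4692.75 − 1 = 0.1034.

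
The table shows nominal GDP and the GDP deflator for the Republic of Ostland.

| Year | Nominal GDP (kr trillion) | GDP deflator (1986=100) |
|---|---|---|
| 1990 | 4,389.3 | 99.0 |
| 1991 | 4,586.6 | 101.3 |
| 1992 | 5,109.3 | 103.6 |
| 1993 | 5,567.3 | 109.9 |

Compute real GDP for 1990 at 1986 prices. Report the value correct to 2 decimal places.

Real GDP 1990 = 4389.3 / 0.990 = 4433.64.

kr 4,433.64 trillion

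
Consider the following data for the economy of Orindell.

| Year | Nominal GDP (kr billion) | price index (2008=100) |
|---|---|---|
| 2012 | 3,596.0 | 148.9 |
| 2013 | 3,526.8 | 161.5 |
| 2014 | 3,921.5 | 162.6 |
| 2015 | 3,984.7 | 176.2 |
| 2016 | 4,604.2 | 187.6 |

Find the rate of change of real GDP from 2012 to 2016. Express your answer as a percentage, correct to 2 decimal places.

Real GDP 2012 = 3596.0/1.489 = 2415.04.
Real GDP 2016 = 4604.2/1.876 = 2454.26.
Change = 2454.26/2415.04 − 1 = 0.0162.

1.62%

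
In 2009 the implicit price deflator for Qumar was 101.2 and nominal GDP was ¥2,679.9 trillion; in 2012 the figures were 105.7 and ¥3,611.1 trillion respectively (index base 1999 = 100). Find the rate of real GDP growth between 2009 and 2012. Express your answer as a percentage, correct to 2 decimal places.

29.01%

Real GDP 2009 = 2679.9 / 1.012 = 2648.12.
Real GDP 2012 = 3611.1 / 1.057 = 3416.37.
Real growth = 3416.37 / 2648.12 − 1 = 0.2901.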